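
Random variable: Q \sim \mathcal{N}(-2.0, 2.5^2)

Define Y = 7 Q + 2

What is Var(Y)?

For Y = aQ + b: Var(Y) = a² * Var(Q)
Var(Q) = 2.5^2 = 6.25
Var(Y) = 7² * 6.25 = 49 * 6.25 = 306.25

306.25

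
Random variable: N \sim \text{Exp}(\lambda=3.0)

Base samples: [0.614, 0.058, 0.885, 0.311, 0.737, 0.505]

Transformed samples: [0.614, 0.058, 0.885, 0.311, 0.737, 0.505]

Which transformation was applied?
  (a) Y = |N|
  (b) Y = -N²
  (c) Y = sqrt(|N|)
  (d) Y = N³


Checking option (a) Y = |N|:
  N = 0.614 -> Y = 0.614 ✓
  N = 0.058 -> Y = 0.058 ✓
  N = 0.885 -> Y = 0.885 ✓
All samples match this transformation.

(a) |N|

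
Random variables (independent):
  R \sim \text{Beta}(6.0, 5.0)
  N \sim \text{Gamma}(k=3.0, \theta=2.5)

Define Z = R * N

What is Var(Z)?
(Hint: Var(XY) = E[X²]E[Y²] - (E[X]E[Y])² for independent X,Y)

Var(XY) = E[X²]E[Y²] - (E[X]E[Y])²
E[R] = 0.54545455, Var(R) = 0.020661157
E[N] = 7.5, Var(N) = 18.75
E[R²] = 0.020661157 + 0.54545455² = 0.31818182
E[N²] = 18.75 + 7.5² = 75
Var(Z) = 0.31818182*75 - (0.54545455*7.5)²
= 23.863636 - 16.735537 = 7.1280992

7.1280992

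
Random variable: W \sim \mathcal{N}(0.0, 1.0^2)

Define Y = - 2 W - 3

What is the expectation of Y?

For Y = -2W - 3:
E[Y] = -2 * E[W] - 3
E[W] = 0.0 = 0
E[Y] = -2 * 0 - 3 = -3

-3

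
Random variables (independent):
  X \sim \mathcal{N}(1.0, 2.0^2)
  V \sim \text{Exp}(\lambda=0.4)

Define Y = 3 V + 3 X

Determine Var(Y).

For independent RVs: Var(aX + bY) = a²Var(X) + b²Var(Y)
Var(X) = 4
Var(V) = 6.25
Var(Y) = 3²*4 + 3²*6.25
= 9*4 + 9*6.25 = 92.25

92.25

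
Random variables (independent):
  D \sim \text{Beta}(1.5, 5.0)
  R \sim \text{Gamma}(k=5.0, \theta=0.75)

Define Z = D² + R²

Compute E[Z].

E[Z] = E[D²] + E[R²]
E[D²] = Var(D) + E[D]² = 0.023668639 + 0.053254438 = 0.076923077
E[R²] = Var(R) + E[R]² = 2.8125 + 14.0625 = 16.875
E[Z] = 0.076923077 + 16.875 = 16.951923

16.951923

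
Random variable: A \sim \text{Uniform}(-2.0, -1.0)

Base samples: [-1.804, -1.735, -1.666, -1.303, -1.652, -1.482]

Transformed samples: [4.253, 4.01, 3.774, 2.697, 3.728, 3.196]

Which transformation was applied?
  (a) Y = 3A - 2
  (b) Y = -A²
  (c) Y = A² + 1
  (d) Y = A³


Checking option (c) Y = A² + 1:
  A = -1.804 -> Y = 4.253 ✓
  A = -1.735 -> Y = 4.01 ✓
  A = -1.666 -> Y = 3.774 ✓
All samples match this transformation.

(c) A² + 1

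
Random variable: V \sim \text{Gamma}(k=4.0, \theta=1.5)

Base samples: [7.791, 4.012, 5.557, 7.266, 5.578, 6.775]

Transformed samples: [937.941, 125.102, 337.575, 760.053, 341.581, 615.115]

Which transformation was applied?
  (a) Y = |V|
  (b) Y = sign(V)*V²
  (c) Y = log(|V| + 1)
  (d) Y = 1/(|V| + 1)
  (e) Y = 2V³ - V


Checking option (e) Y = 2V³ - V:
  V = 7.791 -> Y = 937.941 ✓
  V = 4.012 -> Y = 125.102 ✓
  V = 5.557 -> Y = 337.575 ✓
All samples match this transformation.

(e) 2V³ - V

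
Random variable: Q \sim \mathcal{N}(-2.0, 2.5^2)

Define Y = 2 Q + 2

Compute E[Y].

For Y = 2Q + 2:
E[Y] = 2 * E[Q] + 2
E[Q] = -2.0 = -2
E[Y] = 2 * (-2) + 2 = -2

-2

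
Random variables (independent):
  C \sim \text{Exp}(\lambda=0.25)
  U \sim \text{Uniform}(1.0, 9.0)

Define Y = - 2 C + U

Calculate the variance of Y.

For independent RVs: Var(aX + bY) = a²Var(X) + b²Var(Y)
Var(C) = 16
Var(U) = 5.3333333
Var(Y) = (-2)²*16 + 1²*5.3333333
= 4*16 + 1*5.3333333 = 69.333333

69.333333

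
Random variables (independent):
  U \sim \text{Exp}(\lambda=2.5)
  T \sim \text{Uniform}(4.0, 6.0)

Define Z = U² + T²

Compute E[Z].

E[Z] = E[U²] + E[T²]
E[U²] = Var(U) + E[U]² = 0.16 + 0.16 = 0.32
E[T²] = Var(T) + E[T]² = 0.33333333 + 25 = 25.333333
E[Z] = 0.32 + 25.333333 = 25.653333

25.653333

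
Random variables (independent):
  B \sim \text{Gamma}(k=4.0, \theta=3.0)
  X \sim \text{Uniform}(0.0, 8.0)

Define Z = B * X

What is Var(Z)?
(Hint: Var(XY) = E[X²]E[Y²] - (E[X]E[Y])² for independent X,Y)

Var(XY) = E[X²]E[Y²] - (E[X]E[Y])²
E[B] = 12, Var(B) = 36
E[X] = 4, Var(X) = 5.3333333
E[B²] = 36 + 12² = 180
E[X²] = 5.3333333 + 4² = 21.333333
Var(Z) = 180*21.333333 - (12*4)²
= 3840 - 2304 = 1536

1536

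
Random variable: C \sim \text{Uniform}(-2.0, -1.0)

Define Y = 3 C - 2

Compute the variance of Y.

For Y = aC + b: Var(Y) = a² * Var(C)
Var(C) = (-1 + 2)^2/12 = 0.083333333
Var(Y) = 3² * 0.083333333 = 9 * 0.083333333 = 0.75

0.75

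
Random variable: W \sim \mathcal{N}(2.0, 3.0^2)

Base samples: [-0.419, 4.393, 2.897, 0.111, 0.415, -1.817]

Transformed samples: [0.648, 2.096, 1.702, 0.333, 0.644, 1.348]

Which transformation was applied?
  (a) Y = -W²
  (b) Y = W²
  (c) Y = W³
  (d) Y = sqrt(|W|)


Checking option (d) Y = sqrt(|W|):
  W = -0.419 -> Y = 0.648 ✓
  W = 4.393 -> Y = 2.096 ✓
  W = 2.897 -> Y = 1.702 ✓
All samples match this transformation.

(d) sqrt(|W|)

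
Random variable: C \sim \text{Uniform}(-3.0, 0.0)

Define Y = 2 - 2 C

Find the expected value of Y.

For Y = -2C + 2:
E[Y] = -2 * E[C] + 2
E[C] = (-3 + 0)/2 = -1.5
E[Y] = -2 * (-1.5) + 2 = 5

5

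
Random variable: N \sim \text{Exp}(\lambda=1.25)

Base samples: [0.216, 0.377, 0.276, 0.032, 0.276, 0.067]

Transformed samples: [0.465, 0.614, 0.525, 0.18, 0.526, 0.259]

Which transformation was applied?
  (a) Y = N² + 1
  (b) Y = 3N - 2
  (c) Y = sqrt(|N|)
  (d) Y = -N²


Checking option (c) Y = sqrt(|N|):
  N = 0.216 -> Y = 0.465 ✓
  N = 0.377 -> Y = 0.614 ✓
  N = 0.276 -> Y = 0.525 ✓
All samples match this transformation.

(c) sqrt(|N|)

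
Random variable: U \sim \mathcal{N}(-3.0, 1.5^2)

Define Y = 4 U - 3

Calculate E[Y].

For Y = 4U - 3:
E[Y] = 4 * E[U] - 3
E[U] = -3.0 = -3
E[Y] = 4 * (-3) - 3 = -15

-15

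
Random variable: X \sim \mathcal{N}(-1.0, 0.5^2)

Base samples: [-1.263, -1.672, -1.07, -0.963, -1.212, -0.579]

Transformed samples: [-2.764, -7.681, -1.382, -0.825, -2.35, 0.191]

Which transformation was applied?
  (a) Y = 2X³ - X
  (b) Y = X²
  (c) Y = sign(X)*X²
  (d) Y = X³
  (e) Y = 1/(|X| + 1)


Checking option (a) Y = 2X³ - X:
  X = -1.263 -> Y = -2.764 ✓
  X = -1.672 -> Y = -7.681 ✓
  X = -1.07 -> Y = -1.382 ✓
All samples match this transformation.

(a) 2X³ - X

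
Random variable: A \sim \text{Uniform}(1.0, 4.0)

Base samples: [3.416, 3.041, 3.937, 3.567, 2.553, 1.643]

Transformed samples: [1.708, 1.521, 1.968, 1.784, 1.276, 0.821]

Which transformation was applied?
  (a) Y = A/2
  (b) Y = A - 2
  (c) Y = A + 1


Checking option (a) Y = A/2:
  A = 3.416 -> Y = 1.708 ✓
  A = 3.041 -> Y = 1.521 ✓
  A = 3.937 -> Y = 1.968 ✓
All samples match this transformation.

(a) A/2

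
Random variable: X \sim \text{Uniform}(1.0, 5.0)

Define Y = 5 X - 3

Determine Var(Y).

For Y = aX + b: Var(Y) = a² * Var(X)
Var(X) = (5 - 1)^2/12 = 1.3333333
Var(Y) = 5² * 1.3333333 = 25 * 1.3333333 = 33.333333

33.333333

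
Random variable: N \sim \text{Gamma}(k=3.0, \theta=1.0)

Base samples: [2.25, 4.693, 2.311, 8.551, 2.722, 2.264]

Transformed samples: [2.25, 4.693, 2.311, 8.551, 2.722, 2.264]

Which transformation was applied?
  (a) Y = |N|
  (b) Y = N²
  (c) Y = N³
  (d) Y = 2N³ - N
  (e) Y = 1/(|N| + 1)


Checking option (a) Y = |N|:
  N = 2.25 -> Y = 2.25 ✓
  N = 4.693 -> Y = 4.693 ✓
  N = 2.311 -> Y = 2.311 ✓
All samples match this transformation.

(a) |N|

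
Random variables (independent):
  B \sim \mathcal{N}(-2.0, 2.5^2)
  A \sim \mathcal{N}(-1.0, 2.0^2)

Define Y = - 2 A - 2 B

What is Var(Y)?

For independent RVs: Var(aX + bY) = a²Var(X) + b²Var(Y)
Var(B) = 6.25
Var(A) = 4
Var(Y) = (-2)²*6.25 + (-2)²*4
= 4*6.25 + 4*4 = 41

41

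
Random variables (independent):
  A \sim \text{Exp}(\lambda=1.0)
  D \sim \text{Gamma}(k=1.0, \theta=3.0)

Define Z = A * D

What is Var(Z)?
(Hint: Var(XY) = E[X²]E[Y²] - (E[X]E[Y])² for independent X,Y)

Var(XY) = E[X²]E[Y²] - (E[X]E[Y])²
E[A] = 1, Var(A) = 1
E[D] = 3, Var(D) = 9
E[A²] = 1 + 1² = 2
E[D²] = 9 + 3² = 18
Var(Z) = 2*18 - (1*3)²
= 36 - 9 = 27

27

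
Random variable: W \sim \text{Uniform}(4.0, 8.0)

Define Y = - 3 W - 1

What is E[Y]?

For Y = -3W - 1:
E[Y] = -3 * E[W] - 1
E[W] = (4 + 8)/2 = 6
E[Y] = -3 * 6 - 1 = -19

-19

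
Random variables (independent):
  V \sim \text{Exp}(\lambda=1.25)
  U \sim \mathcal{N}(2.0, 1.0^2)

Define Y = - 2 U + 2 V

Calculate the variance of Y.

For independent RVs: Var(aX + bY) = a²Var(X) + b²Var(Y)
Var(V) = 0.64
Var(U) = 1
Var(Y) = 2²*0.64 + (-2)²*1
= 4*0.64 + 4*1 = 6.56

6.56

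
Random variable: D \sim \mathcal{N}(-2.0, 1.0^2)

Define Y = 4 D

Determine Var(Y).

For Y = aD + b: Var(Y) = a² * Var(D)
Var(D) = 1.0^2 = 1
Var(Y) = 4² * 1 = 16 * 1 = 16

16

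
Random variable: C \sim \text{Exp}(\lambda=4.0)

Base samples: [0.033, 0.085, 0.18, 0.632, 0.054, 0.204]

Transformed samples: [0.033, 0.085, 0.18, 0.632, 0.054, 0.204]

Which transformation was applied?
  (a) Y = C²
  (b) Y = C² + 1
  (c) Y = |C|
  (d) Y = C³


Checking option (c) Y = |C|:
  C = 0.033 -> Y = 0.033 ✓
  C = 0.085 -> Y = 0.085 ✓
  C = 0.18 -> Y = 0.18 ✓
All samples match this transformation.

(c) |C|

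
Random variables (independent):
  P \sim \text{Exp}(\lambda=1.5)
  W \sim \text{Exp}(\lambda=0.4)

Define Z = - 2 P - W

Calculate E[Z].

E[Z] = -2*E[P] - 1*E[W]
E[P] = 0.66666667
E[W] = 2.5
E[Z] = -2*0.66666667 - 1*2.5 = -3.8333333

-3.8333333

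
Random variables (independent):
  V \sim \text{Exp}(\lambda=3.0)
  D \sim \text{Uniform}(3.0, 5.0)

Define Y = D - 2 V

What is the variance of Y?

For independent RVs: Var(aX + bY) = a²Var(X) + b²Var(Y)
Var(V) = 0.11111111
Var(D) = 0.33333333
Var(Y) = (-2)²*0.11111111 + 1²*0.33333333
= 4*0.11111111 + 1*0.33333333 = 0.77777778

0.77777778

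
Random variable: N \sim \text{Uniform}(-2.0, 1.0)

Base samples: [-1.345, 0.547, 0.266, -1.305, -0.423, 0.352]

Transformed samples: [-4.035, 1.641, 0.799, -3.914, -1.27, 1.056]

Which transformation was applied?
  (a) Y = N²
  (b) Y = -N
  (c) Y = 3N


Checking option (c) Y = 3N:
  N = -1.345 -> Y = -4.035 ✓
  N = 0.547 -> Y = 1.641 ✓
  N = 0.266 -> Y = 0.799 ✓
All samples match this transformation.

(c) 3N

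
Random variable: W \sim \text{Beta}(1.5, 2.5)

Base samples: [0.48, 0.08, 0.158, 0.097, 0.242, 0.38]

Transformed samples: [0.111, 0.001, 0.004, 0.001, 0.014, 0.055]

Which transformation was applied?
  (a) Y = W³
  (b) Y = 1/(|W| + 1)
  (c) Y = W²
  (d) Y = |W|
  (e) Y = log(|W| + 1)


Checking option (a) Y = W³:
  W = 0.48 -> Y = 0.111 ✓
  W = 0.08 -> Y = 0.001 ✓
  W = 0.158 -> Y = 0.004 ✓
All samples match this transformation.

(a) W³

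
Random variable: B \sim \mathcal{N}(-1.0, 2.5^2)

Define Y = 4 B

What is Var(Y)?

For Y = aB + b: Var(Y) = a² * Var(B)
Var(B) = 2.5^2 = 6.25
Var(Y) = 4² * 6.25 = 16 * 6.25 = 100

100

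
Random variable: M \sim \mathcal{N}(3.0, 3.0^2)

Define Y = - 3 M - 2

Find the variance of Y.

For Y = aM + b: Var(Y) = a² * Var(M)
Var(M) = 3.0^2 = 9
Var(Y) = (-3)² * 9 = 9 * 9 = 81

81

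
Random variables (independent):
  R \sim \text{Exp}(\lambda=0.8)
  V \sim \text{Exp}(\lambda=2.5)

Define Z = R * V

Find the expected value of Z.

For independent RVs: E[XY] = E[X]*E[Y]
E[R] = 1.25
E[V] = 0.4
E[Z] = 1.25 * 0.4 = 0.5

0.5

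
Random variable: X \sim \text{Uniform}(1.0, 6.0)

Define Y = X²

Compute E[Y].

Using E[X²] = Var(X) + (E[X])²:
E[X] = 3.5
Var(X) = (6 - 1)^2/12 = 2.0833333
E[X²] = 2.0833333 + 3.5² = 2.0833333 + 12.25 = 14.333333

14.333333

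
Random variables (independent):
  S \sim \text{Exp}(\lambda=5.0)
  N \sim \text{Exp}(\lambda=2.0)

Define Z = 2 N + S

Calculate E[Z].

E[Z] = 1*E[S] + 2*E[N]
E[S] = 0.2
E[N] = 0.5
E[Z] = 1*0.2 + 2*0.5 = 1.2

1.2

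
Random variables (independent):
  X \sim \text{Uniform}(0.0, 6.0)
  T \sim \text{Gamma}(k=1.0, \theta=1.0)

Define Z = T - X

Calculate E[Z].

E[Z] = -1*E[X] + 1*E[T]
E[X] = 3
E[T] = 1
E[Z] = -1*3 + 1*1 = -2

-2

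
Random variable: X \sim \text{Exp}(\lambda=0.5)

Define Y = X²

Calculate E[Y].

Using E[X²] = Var(X) + (E[X])²:
E[X] = 2
Var(X) = 1/0.5^2 = 4
E[X²] = 4 + 2² = 4 + 4 = 8

8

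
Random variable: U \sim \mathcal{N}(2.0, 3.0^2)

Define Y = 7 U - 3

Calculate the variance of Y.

For Y = aU + b: Var(Y) = a² * Var(U)
Var(U) = 3.0^2 = 9
Var(Y) = 7² * 9 = 49 * 9 = 441

441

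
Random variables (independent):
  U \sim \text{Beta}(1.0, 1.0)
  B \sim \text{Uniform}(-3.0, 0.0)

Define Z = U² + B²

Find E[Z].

E[Z] = E[U²] + E[B²]
E[U²] = Var(U) + E[U]² = 0.083333333 + 0.25 = 0.33333333
E[B²] = Var(B) + E[B]² = 0.75 + 2.25 = 3
E[Z] = 0.33333333 + 3 = 3.3333333

3.3333333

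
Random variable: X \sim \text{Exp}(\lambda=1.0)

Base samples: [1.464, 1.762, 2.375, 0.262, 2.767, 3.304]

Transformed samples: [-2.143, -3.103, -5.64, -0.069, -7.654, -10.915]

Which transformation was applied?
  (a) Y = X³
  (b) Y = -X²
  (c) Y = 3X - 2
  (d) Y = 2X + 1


Checking option (b) Y = -X²:
  X = 1.464 -> Y = -2.143 ✓
  X = 1.762 -> Y = -3.103 ✓
  X = 2.375 -> Y = -5.64 ✓
All samples match this transformation.

(b) -X²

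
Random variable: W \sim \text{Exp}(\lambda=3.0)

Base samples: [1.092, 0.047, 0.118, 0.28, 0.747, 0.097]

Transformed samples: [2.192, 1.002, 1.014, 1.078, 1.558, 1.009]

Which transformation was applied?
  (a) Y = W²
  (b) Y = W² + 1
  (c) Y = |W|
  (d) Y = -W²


Checking option (b) Y = W² + 1:
  W = 1.092 -> Y = 2.192 ✓
  W = 0.047 -> Y = 1.002 ✓
  W = 0.118 -> Y = 1.014 ✓
All samples match this transformation.

(b) W² + 1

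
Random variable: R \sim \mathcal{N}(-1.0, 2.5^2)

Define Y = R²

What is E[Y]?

Using E[X²] = Var(X) + (E[X])²:
E[R] = -1
Var(R) = 2.5^2 = 6.25
E[R²] = 6.25 + (-1)² = 6.25 + 1 = 7.25

7.25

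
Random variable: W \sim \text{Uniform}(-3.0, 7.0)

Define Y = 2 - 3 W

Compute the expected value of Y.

For Y = -3W + 2:
E[Y] = -3 * E[W] + 2
E[W] = (-3 + 7)/2 = 2
E[Y] = -3 * 2 + 2 = -4

-4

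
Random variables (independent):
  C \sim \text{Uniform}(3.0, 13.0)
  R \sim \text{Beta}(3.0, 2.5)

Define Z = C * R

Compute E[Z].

For independent RVs: E[XY] = E[X]*E[Y]
E[C] = 8
E[R] = 0.54545455
E[Z] = 8 * 0.54545455 = 4.3636364

4.3636364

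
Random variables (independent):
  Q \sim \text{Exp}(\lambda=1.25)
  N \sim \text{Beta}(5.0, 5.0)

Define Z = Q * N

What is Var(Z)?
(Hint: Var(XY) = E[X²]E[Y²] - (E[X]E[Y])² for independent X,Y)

Var(XY) = E[X²]E[Y²] - (E[X]E[Y])²
E[Q] = 0.8, Var(Q) = 0.64
E[N] = 0.5, Var(N) = 0.022727273
E[Q²] = 0.64 + 0.8² = 1.28
E[N²] = 0.022727273 + 0.5² = 0.27272727
Var(Z) = 1.28*0.27272727 - (0.8*0.5)²
= 0.34909091 - 0.16 = 0.18909091

0.18909091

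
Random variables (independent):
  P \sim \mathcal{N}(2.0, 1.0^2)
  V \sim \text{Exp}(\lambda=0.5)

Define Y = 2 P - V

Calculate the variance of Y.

For independent RVs: Var(aX + bY) = a²Var(X) + b²Var(Y)
Var(P) = 1
Var(V) = 4
Var(Y) = 2²*1 + (-1)²*4
= 4*1 + 1*4 = 8

8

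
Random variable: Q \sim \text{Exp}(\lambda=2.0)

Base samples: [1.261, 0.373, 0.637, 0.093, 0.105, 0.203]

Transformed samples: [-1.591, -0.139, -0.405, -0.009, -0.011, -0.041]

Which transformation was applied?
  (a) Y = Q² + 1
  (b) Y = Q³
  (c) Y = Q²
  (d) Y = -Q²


Checking option (d) Y = -Q²:
  Q = 1.261 -> Y = -1.591 ✓
  Q = 0.373 -> Y = -0.139 ✓
  Q = 0.637 -> Y = -0.405 ✓
All samples match this transformation.

(d) -Q²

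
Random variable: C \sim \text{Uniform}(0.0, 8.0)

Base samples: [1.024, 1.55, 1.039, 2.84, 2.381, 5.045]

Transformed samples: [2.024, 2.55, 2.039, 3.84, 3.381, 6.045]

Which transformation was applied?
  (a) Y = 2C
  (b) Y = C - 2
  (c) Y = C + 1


Checking option (c) Y = C + 1:
  C = 1.024 -> Y = 2.024 ✓
  C = 1.55 -> Y = 2.55 ✓
  C = 1.039 -> Y = 2.039 ✓
All samples match this transformation.

(c) C + 1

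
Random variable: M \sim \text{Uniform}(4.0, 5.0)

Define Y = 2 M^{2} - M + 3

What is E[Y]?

E[Y] = 2*E[M²] - 1*E[M] + 3
E[M] = 4.5
E[M²] = Var(M) + (E[M])² = 0.083333333 + 20.25 = 20.333333
E[Y] = 2*20.333333 - 1*4.5 + 3 = 39.166667

39.166667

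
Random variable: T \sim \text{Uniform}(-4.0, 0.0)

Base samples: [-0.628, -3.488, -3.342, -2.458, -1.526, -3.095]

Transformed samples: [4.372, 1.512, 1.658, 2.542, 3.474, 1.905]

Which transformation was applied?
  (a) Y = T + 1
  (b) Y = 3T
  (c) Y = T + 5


Checking option (c) Y = T + 5:
  T = -0.628 -> Y = 4.372 ✓
  T = -3.488 -> Y = 1.512 ✓
  T = -3.342 -> Y = 1.658 ✓
All samples match this transformation.

(c) T + 5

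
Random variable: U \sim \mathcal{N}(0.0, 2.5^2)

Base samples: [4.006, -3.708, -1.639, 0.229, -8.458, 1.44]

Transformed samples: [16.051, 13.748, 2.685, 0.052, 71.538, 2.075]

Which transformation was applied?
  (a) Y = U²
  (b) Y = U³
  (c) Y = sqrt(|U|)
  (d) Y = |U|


Checking option (a) Y = U²:
  U = 4.006 -> Y = 16.051 ✓
  U = -3.708 -> Y = 13.748 ✓
  U = -1.639 -> Y = 2.685 ✓
All samples match this transformation.

(a) U²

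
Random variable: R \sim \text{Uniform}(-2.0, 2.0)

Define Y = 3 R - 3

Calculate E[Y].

For Y = 3R - 3:
E[Y] = 3 * E[R] - 3
E[R] = (-2 + 2)/2 = 0
E[Y] = 3 * 0 - 3 = -3

-3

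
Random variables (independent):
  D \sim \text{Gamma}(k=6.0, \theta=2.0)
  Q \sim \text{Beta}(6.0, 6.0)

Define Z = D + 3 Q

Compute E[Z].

E[Z] = 1*E[D] + 3*E[Q]
E[D] = 12
E[Q] = 0.5
E[Z] = 1*12 + 3*0.5 = 13.5

13.5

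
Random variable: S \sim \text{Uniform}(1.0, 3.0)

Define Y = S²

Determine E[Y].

E[S²] = Var(S) + (E[S])² = 0.33333333 + 4 = 4.3333333

4.3333333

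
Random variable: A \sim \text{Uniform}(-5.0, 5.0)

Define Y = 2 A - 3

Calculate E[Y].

For Y = 2A - 3:
E[Y] = 2 * E[A] - 3
E[A] = (-5 + 5)/2 = 0
E[Y] = 2 * 0 - 3 = -3

-3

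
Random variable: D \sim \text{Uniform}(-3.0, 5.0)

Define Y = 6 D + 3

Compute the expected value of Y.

For Y = 6D + 3:
E[Y] = 6 * E[D] + 3
E[D] = (-3 + 5)/2 = 1
E[Y] = 6 * 1 + 3 = 9

9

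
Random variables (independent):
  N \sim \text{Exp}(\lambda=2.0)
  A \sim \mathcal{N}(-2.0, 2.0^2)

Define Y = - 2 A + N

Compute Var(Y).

For independent RVs: Var(aX + bY) = a²Var(X) + b²Var(Y)
Var(N) = 0.25
Var(A) = 4
Var(Y) = 1²*0.25 + (-2)²*4
= 1*0.25 + 4*4 = 16.25

16.25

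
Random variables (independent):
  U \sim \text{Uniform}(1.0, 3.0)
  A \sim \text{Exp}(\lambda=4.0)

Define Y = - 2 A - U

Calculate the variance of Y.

For independent RVs: Var(aX + bY) = a²Var(X) + b²Var(Y)
Var(U) = 0.33333333
Var(A) = 0.0625
Var(Y) = (-1)²*0.33333333 + (-2)²*0.0625
= 1*0.33333333 + 4*0.0625 = 0.58333333

0.58333333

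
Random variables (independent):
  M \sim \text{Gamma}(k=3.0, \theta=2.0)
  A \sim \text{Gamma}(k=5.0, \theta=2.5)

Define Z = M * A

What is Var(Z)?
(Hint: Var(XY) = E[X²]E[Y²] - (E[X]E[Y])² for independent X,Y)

Var(XY) = E[X²]E[Y²] - (E[X]E[Y])²
E[M] = 6, Var(M) = 12
E[A] = 12.5, Var(A) = 31.25
E[M²] = 12 + 6² = 48
E[A²] = 31.25 + 12.5² = 187.5
Var(Z) = 48*187.5 - (6*12.5)²
= 9000 - 5625 = 3375

3375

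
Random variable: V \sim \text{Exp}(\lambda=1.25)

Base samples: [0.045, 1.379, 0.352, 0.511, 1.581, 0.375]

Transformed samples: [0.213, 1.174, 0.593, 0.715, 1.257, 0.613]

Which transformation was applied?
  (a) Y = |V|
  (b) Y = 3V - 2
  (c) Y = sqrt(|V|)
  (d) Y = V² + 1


Checking option (c) Y = sqrt(|V|):
  V = 0.045 -> Y = 0.213 ✓
  V = 1.379 -> Y = 1.174 ✓
  V = 0.352 -> Y = 0.593 ✓
All samples match this transformation.

(c) sqrt(|V|)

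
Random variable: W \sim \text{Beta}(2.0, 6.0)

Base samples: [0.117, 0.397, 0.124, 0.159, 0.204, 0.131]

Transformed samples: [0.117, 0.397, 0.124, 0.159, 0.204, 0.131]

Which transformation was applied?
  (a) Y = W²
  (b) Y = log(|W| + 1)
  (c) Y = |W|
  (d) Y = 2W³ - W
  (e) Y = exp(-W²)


Checking option (c) Y = |W|:
  W = 0.117 -> Y = 0.117 ✓
  W = 0.397 -> Y = 0.397 ✓
  W = 0.124 -> Y = 0.124 ✓
All samples match this transformation.

(c) |W|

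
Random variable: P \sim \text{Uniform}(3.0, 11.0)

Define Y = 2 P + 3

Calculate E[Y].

For Y = 2P + 3:
E[Y] = 2 * E[P] + 3
E[P] = (3 + 11)/2 = 7
E[Y] = 2 * 7 + 3 = 17

17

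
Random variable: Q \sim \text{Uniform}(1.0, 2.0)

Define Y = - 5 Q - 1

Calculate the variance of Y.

For Y = aQ + b: Var(Y) = a² * Var(Q)
Var(Q) = (2 - 1)^2/12 = 0.083333333
Var(Y) = (-5)² * 0.083333333 = 25 * 0.083333333 = 2.0833333

2.0833333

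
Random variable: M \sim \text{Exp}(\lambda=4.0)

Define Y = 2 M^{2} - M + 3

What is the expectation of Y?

E[Y] = 2*E[M²] - 1*E[M] + 3
E[M] = 0.25
E[M²] = Var(M) + (E[M])² = 0.0625 + 0.0625 = 0.125
E[Y] = 2*0.125 - 1*0.25 + 3 = 3

3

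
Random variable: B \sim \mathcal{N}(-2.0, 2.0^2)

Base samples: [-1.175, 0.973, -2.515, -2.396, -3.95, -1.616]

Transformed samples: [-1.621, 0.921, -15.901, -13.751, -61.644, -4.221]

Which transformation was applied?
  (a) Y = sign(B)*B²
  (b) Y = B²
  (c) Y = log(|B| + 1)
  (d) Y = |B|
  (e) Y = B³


Checking option (e) Y = B³:
  B = -1.175 -> Y = -1.621 ✓
  B = 0.973 -> Y = 0.921 ✓
  B = -2.515 -> Y = -15.901 ✓
All samples match this transformation.

(e) B³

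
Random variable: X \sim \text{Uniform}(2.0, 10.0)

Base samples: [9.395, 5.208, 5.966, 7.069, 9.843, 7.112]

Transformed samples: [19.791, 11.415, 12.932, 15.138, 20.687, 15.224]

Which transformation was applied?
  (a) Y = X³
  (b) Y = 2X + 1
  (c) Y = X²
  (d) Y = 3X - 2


Checking option (b) Y = 2X + 1:
  X = 9.395 -> Y = 19.791 ✓
  X = 5.208 -> Y = 11.415 ✓
  X = 5.966 -> Y = 12.932 ✓
All samples match this transformation.

(b) 2X + 1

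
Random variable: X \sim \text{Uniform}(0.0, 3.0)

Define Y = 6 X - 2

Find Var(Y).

For Y = aX + b: Var(Y) = a² * Var(X)
Var(X) = (3 - 0)^2/12 = 0.75
Var(Y) = 6² * 0.75 = 36 * 0.75 = 27

27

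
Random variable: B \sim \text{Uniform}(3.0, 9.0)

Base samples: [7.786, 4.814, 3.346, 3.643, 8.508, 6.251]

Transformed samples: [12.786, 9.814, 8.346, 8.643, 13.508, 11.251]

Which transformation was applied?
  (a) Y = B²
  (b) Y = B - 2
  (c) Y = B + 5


Checking option (c) Y = B + 5:
  B = 7.786 -> Y = 12.786 ✓
  B = 4.814 -> Y = 9.814 ✓
  B = 3.346 -> Y = 8.346 ✓
All samples match this transformation.

(c) B + 5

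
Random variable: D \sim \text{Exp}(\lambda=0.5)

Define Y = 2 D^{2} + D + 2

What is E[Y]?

E[Y] = 2*E[D²] + 1*E[D] + 2
E[D] = 2
E[D²] = Var(D) + (E[D])² = 4 + 4 = 8
E[Y] = 2*8 + 1*2 + 2 = 20

20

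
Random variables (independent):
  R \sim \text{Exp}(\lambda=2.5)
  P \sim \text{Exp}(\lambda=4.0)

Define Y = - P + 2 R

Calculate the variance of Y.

For independent RVs: Var(aX + bY) = a²Var(X) + b²Var(Y)
Var(R) = 0.16
Var(P) = 0.0625
Var(Y) = 2²*0.16 + (-1)²*0.0625
= 4*0.16 + 1*0.0625 = 0.7025

0.7025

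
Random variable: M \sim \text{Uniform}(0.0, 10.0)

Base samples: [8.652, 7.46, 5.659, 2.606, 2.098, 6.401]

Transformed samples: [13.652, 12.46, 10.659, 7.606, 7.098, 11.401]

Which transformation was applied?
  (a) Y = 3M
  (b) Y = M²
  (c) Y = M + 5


Checking option (c) Y = M + 5:
  M = 8.652 -> Y = 13.652 ✓
  M = 7.46 -> Y = 12.46 ✓
  M = 5.659 -> Y = 10.659 ✓
All samples match this transformation.

(c) M + 5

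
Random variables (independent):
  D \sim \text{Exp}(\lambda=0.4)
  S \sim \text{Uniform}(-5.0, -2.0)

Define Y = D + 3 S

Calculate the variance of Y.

For independent RVs: Var(aX + bY) = a²Var(X) + b²Var(Y)
Var(D) = 6.25
Var(S) = 0.75
Var(Y) = 1²*6.25 + 3²*0.75
= 1*6.25 + 9*0.75 = 13

13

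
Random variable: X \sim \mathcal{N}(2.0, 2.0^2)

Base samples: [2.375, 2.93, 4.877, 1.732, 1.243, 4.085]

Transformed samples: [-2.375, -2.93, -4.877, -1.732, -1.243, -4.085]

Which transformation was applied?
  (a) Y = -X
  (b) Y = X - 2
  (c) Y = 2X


Checking option (a) Y = -X:
  X = 2.375 -> Y = -2.375 ✓
  X = 2.93 -> Y = -2.93 ✓
  X = 4.877 -> Y = -4.877 ✓
All samples match this transformation.

(a) -X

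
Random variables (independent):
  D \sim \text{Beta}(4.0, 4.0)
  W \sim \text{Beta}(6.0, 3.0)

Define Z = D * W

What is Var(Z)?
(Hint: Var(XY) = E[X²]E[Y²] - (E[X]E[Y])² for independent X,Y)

Var(XY) = E[X²]E[Y²] - (E[X]E[Y])²
E[D] = 0.5, Var(D) = 0.027777778
E[W] = 0.66666667, Var(W) = 0.022222222
E[D²] = 0.027777778 + 0.5² = 0.27777778
E[W²] = 0.022222222 + 0.66666667² = 0.46666667
Var(Z) = 0.27777778*0.46666667 - (0.5*0.66666667)²
= 0.12962963 - 0.11111111 = 0.018518519

0.018518519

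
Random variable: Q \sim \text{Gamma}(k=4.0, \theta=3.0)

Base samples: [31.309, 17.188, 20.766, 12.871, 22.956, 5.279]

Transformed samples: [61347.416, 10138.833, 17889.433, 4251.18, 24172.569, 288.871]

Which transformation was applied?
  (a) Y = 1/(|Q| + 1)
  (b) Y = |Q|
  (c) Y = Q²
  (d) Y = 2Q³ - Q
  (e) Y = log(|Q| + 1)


Checking option (d) Y = 2Q³ - Q:
  Q = 31.309 -> Y = 61347.416 ✓
  Q = 17.188 -> Y = 10138.833 ✓
  Q = 20.766 -> Y = 17889.433 ✓
All samples match this transformation.

(d) 2Q³ - Q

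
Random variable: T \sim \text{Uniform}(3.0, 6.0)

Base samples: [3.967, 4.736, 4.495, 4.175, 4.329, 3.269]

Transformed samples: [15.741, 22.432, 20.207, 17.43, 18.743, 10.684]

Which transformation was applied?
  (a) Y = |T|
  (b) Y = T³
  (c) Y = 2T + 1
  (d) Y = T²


Checking option (d) Y = T²:
  T = 3.967 -> Y = 15.741 ✓
  T = 4.736 -> Y = 22.432 ✓
  T = 4.495 -> Y = 20.207 ✓
All samples match this transformation.

(d) T²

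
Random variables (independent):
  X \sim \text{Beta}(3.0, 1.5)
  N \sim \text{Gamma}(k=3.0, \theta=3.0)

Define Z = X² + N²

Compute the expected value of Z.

E[Z] = E[X²] + E[N²]
E[X²] = Var(X) + E[X]² = 0.04040404 + 0.44444444 = 0.48484848
E[N²] = Var(N) + E[N]² = 27 + 81 = 108
E[Z] = 0.48484848 + 108 = 108.48485

108.48485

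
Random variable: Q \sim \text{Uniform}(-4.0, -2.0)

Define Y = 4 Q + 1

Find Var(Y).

For Y = aQ + b: Var(Y) = a² * Var(Q)
Var(Q) = (-2 + 4)^2/12 = 0.33333333
Var(Y) = 4² * 0.33333333 = 16 * 0.33333333 = 5.3333333

5.3333333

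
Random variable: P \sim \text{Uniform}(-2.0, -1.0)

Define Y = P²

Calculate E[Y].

E[P²] = Var(P) + (E[P])² = 0.083333333 + 2.25 = 2.3333333

2.3333333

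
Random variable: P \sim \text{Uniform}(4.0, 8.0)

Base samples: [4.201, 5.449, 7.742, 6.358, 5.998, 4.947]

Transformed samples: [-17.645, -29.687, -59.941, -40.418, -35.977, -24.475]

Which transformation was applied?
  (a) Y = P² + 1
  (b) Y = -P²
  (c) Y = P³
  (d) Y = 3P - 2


Checking option (b) Y = -P²:
  P = 4.201 -> Y = -17.645 ✓
  P = 5.449 -> Y = -29.687 ✓
  P = 7.742 -> Y = -59.941 ✓
All samples match this transformation.

(b) -P²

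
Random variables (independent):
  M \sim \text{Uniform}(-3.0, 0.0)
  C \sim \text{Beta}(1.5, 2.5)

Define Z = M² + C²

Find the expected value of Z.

E[Z] = E[M²] + E[C²]
E[M²] = Var(M) + E[M]² = 0.75 + 2.25 = 3
E[C²] = Var(C) + E[C]² = 0.046875 + 0.140625 = 0.1875
E[Z] = 3 + 0.1875 = 3.1875

3.1875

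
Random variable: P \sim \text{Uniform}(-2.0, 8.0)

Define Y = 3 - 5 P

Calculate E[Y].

For Y = -5P + 3:
E[Y] = -5 * E[P] + 3
E[P] = (-2 + 8)/2 = 3
E[Y] = -5 * 3 + 3 = -12

-12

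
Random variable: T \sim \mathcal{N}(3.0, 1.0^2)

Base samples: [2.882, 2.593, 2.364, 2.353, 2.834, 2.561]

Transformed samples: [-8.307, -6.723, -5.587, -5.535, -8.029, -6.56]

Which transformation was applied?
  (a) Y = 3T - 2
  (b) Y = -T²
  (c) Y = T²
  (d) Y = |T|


Checking option (b) Y = -T²:
  T = 2.882 -> Y = -8.307 ✓
  T = 2.593 -> Y = -6.723 ✓
  T = 2.364 -> Y = -5.587 ✓
All samples match this transformation.

(b) -T²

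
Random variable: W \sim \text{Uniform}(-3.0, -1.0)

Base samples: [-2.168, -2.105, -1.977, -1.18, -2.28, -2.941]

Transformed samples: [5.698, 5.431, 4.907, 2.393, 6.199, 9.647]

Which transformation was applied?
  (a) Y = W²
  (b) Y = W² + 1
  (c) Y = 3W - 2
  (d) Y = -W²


Checking option (b) Y = W² + 1:
  W = -2.168 -> Y = 5.698 ✓
  W = -2.105 -> Y = 5.431 ✓
  W = -1.977 -> Y = 4.907 ✓
All samples match this transformation.

(b) W² + 1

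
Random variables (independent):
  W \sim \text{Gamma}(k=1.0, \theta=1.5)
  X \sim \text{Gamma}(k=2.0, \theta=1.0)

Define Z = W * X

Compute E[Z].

For independent RVs: E[XY] = E[X]*E[Y]
E[W] = 1.5
E[X] = 2
E[Z] = 1.5 * 2 = 3

3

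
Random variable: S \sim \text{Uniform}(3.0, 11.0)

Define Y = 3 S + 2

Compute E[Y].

For Y = 3S + 2:
E[Y] = 3 * E[S] + 2
E[S] = (3 + 11)/2 = 7
E[Y] = 3 * 7 + 2 = 23

23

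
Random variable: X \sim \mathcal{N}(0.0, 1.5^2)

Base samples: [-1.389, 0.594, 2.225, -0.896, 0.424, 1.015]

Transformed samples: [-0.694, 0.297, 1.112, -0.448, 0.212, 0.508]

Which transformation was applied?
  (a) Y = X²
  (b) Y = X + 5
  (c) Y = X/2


Checking option (c) Y = X/2:
  X = -1.389 -> Y = -0.694 ✓
  X = 0.594 -> Y = 0.297 ✓
  X = 2.225 -> Y = 1.112 ✓
All samples match this transformation.

(c) X/2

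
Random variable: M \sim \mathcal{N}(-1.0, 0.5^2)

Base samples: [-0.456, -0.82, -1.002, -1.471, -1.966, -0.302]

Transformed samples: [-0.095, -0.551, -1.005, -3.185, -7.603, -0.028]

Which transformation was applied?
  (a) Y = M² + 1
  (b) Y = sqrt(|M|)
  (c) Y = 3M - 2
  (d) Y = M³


Checking option (d) Y = M³:
  M = -0.456 -> Y = -0.095 ✓
  M = -0.82 -> Y = -0.551 ✓
  M = -1.002 -> Y = -1.005 ✓
All samples match this transformation.

(d) M³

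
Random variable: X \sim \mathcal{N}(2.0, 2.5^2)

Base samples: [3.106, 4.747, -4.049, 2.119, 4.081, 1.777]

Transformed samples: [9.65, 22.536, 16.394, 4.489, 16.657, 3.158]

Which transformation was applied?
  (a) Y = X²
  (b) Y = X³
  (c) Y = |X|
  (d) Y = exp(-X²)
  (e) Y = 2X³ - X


Checking option (a) Y = X²:
  X = 3.106 -> Y = 9.65 ✓
  X = 4.747 -> Y = 22.536 ✓
  X = -4.049 -> Y = 16.394 ✓
All samples match this transformation.

(a) X²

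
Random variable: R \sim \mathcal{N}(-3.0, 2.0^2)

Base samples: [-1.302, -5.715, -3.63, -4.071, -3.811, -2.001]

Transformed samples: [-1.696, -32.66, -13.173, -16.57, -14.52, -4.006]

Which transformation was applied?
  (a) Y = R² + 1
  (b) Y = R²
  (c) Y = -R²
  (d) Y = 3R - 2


Checking option (c) Y = -R²:
  R = -1.302 -> Y = -1.696 ✓
  R = -5.715 -> Y = -32.66 ✓
  R = -3.63 -> Y = -13.173 ✓
All samples match this transformation.

(c) -R²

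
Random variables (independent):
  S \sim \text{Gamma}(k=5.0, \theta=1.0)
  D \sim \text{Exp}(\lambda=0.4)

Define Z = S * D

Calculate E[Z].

For independent RVs: E[XY] = E[X]*E[Y]
E[S] = 5
E[D] = 2.5
E[Z] = 5 * 2.5 = 12.5

12.5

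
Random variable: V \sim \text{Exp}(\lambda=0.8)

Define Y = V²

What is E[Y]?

Using E[X²] = Var(X) + (E[X])²:
E[V] = 1.25
Var(V) = 1/0.8^2 = 1.5625
E[V²] = 1.5625 + 1.25² = 1.5625 + 1.5625 = 3.125

3.125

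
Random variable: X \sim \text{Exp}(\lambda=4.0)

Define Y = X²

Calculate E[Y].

E[X²] = Var(X) + (E[X])² = 0.0625 + 0.0625 = 0.125

0.125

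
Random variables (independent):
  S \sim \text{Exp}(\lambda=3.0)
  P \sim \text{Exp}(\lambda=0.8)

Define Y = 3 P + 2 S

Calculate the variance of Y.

For independent RVs: Var(aX + bY) = a²Var(X) + b²Var(Y)
Var(S) = 0.11111111
Var(P) = 1.5625
Var(Y) = 2²*0.11111111 + 3²*1.5625
= 4*0.11111111 + 9*1.5625 = 14.506944

14.506944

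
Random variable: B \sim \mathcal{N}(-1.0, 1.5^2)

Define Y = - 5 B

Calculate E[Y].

For Y = -5B:
E[Y] = -5 * E[B]
E[B] = -1.0 = -1
E[Y] = -5 * (-1) = 5

5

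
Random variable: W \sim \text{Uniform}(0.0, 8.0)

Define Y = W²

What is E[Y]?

E[W²] = Var(W) + (E[W])² = 5.3333333 + 16 = 21.333333

21.333333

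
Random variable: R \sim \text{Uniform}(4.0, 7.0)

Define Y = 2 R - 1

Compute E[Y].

For Y = 2R - 1:
E[Y] = 2 * E[R] - 1
E[R] = (4 + 7)/2 = 5.5
E[Y] = 2 * 5.5 - 1 = 10

10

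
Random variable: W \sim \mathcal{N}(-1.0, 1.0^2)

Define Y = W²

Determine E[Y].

E[W²] = Var(W) + (E[W])² = 1 + 1 = 2

2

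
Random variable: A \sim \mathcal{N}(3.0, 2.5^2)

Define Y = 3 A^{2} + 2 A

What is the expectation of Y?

E[Y] = 3*E[A²] + 2*E[A]
E[A] = 3
E[A²] = Var(A) + (E[A])² = 6.25 + 9 = 15.25
E[Y] = 3*15.25 + 2*3 = 51.75

51.75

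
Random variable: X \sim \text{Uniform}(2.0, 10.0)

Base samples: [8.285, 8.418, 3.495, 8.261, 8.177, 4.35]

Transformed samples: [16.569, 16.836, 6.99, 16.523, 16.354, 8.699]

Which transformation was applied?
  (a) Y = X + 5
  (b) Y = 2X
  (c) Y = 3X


Checking option (b) Y = 2X:
  X = 8.285 -> Y = 16.569 ✓
  X = 8.418 -> Y = 16.836 ✓
  X = 3.495 -> Y = 6.99 ✓
All samples match this transformation.

(b) 2X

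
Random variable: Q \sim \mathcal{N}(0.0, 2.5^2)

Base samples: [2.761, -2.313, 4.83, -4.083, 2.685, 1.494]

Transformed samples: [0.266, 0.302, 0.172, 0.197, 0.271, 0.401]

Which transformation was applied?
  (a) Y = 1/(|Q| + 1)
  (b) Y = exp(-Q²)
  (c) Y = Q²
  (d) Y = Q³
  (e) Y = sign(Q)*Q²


Checking option (a) Y = 1/(|Q| + 1):
  Q = 2.761 -> Y = 0.266 ✓
  Q = -2.313 -> Y = 0.302 ✓
  Q = 4.83 -> Y = 0.172 ✓
All samples match this transformation.

(a) 1/(|Q| + 1)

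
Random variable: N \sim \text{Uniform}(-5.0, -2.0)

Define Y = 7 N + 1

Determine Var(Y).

For Y = aN + b: Var(Y) = a² * Var(N)
Var(N) = (-2 + 5)^2/12 = 0.75
Var(Y) = 7² * 0.75 = 49 * 0.75 = 36.75

36.75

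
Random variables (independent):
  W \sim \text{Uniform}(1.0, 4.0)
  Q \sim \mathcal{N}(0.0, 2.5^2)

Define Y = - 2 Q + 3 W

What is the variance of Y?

For independent RVs: Var(aX + bY) = a²Var(X) + b²Var(Y)
Var(W) = 0.75
Var(Q) = 6.25
Var(Y) = 3²*0.75 + (-2)²*6.25
= 9*0.75 + 4*6.25 = 31.75

31.75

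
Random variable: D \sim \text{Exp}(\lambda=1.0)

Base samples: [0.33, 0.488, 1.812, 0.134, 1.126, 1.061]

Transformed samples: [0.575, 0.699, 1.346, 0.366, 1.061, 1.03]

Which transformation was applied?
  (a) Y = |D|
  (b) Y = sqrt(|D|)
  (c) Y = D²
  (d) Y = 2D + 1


Checking option (b) Y = sqrt(|D|):
  D = 0.33 -> Y = 0.575 ✓
  D = 0.488 -> Y = 0.699 ✓
  D = 1.812 -> Y = 1.346 ✓
All samples match this transformation.

(b) sqrt(|D|)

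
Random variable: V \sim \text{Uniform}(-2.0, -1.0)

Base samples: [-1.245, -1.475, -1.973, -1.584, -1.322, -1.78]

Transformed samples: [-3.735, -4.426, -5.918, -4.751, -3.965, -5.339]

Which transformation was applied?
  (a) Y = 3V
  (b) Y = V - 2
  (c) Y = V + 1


Checking option (a) Y = 3V:
  V = -1.245 -> Y = -3.735 ✓
  V = -1.475 -> Y = -4.426 ✓
  V = -1.973 -> Y = -5.918 ✓
All samples match this transformation.

(a) 3V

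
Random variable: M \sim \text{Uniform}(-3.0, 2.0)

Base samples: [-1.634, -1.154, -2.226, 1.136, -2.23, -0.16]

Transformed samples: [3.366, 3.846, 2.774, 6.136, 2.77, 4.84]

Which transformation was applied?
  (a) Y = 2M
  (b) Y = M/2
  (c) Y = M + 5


Checking option (c) Y = M + 5:
  M = -1.634 -> Y = 3.366 ✓
  M = -1.154 -> Y = 3.846 ✓
  M = -2.226 -> Y = 2.774 ✓
All samples match this transformation.

(c) M + 5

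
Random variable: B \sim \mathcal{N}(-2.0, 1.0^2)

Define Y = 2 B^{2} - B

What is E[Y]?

E[Y] = 2*E[B²] - 1*E[B]
E[B] = -2
E[B²] = Var(B) + (E[B])² = 1 + 4 = 5
E[Y] = 2*5 - 1*(-2) = 12

12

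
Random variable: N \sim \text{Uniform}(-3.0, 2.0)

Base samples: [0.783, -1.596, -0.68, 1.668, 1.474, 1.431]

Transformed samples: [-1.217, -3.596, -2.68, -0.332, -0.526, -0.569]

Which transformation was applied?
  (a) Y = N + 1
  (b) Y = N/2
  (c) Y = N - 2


Checking option (c) Y = N - 2:
  N = 0.783 -> Y = -1.217 ✓
  N = -1.596 -> Y = -3.596 ✓
  N = -0.68 -> Y = -2.68 ✓
All samples match this transformation.

(c) N - 2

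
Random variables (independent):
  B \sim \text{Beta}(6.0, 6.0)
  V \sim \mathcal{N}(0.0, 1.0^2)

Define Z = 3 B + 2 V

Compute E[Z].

E[Z] = 3*E[B] + 2*E[V]
E[B] = 0.5
E[V] = 0
E[Z] = 3*0.5 + 2*0 = 1.5

1.5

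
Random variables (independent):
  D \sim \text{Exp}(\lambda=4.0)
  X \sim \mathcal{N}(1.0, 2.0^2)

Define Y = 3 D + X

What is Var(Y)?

For independent RVs: Var(aX + bY) = a²Var(X) + b²Var(Y)
Var(D) = 0.0625
Var(X) = 4
Var(Y) = 3²*0.0625 + 1²*4
= 9*0.0625 + 1*4 = 4.5625

4.5625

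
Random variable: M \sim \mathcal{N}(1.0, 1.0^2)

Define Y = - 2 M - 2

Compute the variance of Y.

For Y = aM + b: Var(Y) = a² * Var(M)
Var(M) = 1.0^2 = 1
Var(Y) = (-2)² * 1 = 4 * 1 = 4

4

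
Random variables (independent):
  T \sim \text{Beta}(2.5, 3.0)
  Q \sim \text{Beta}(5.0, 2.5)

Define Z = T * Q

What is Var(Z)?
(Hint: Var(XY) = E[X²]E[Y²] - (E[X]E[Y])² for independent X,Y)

Var(XY) = E[X²]E[Y²] - (E[X]E[Y])²
E[T] = 0.45454545, Var(T) = 0.038143675
E[Q] = 0.66666667, Var(Q) = 0.026143791
E[T²] = 0.038143675 + 0.45454545² = 0.24475524
E[Q²] = 0.026143791 + 0.66666667² = 0.47058824
Var(Z) = 0.24475524*0.47058824 - (0.45454545*0.66666667)²
= 0.11517894 - 0.091827365 = 0.023351574

0.023351574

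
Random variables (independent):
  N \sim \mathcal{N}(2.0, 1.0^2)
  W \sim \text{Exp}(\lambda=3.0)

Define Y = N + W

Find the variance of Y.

For independent RVs: Var(aX + bY) = a²Var(X) + b²Var(Y)
Var(N) = 1
Var(W) = 0.11111111
Var(Y) = 1²*1 + 1²*0.11111111
= 1*1 + 1*0.11111111 = 1.1111111

1.1111111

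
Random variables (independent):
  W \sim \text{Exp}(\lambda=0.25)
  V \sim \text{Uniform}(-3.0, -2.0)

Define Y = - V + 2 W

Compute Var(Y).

For independent RVs: Var(aX + bY) = a²Var(X) + b²Var(Y)
Var(W) = 16
Var(V) = 0.083333333
Var(Y) = 2²*16 + (-1)²*0.083333333
= 4*16 + 1*0.083333333 = 64.083333

64.083333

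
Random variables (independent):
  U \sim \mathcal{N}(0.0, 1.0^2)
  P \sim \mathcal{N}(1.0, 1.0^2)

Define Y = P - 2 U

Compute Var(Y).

For independent RVs: Var(aX + bY) = a²Var(X) + b²Var(Y)
Var(U) = 1
Var(P) = 1
Var(Y) = (-2)²*1 + 1²*1
= 4*1 + 1*1 = 5

5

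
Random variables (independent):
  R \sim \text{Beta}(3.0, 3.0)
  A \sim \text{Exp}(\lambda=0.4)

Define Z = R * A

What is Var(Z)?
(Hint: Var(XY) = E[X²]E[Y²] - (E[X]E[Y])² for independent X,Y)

Var(XY) = E[X²]E[Y²] - (E[X]E[Y])²
E[R] = 0.5, Var(R) = 0.035714286
E[A] = 2.5, Var(A) = 6.25
E[R²] = 0.035714286 + 0.5² = 0.28571429
E[A²] = 6.25 + 2.5² = 12.5
Var(Z) = 0.28571429*12.5 - (0.5*2.5)²
= 3.5714286 - 1.5625 = 2.0089286

2.0089286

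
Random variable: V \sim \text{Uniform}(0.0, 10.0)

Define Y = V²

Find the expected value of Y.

Using E[X²] = Var(X) + (E[X])²:
E[V] = 5
Var(V) = (10 - 0)^2/12 = 8.3333333
E[V²] = 8.3333333 + 5² = 8.3333333 + 25 = 33.333333

33.333333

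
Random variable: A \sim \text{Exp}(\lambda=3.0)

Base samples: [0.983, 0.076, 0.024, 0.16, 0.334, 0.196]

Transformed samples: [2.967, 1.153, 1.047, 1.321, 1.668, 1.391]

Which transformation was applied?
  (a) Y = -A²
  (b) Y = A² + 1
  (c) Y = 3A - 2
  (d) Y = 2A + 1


Checking option (d) Y = 2A + 1:
  A = 0.983 -> Y = 2.967 ✓
  A = 0.076 -> Y = 1.153 ✓
  A = 0.024 -> Y = 1.047 ✓
All samples match this transformation.

(d) 2A + 1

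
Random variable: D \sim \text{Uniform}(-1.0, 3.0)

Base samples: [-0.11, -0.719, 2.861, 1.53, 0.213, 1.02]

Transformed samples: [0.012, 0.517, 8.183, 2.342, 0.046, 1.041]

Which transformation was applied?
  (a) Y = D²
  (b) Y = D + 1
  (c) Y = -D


Checking option (a) Y = D²:
  D = -0.11 -> Y = 0.012 ✓
  D = -0.719 -> Y = 0.517 ✓
  D = 2.861 -> Y = 8.183 ✓
All samples match this transformation.

(a) D²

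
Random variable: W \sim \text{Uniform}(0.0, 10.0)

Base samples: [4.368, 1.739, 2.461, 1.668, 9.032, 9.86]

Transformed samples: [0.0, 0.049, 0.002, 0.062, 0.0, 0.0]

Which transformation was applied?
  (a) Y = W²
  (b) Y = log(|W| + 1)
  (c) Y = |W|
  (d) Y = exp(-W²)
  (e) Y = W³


Checking option (d) Y = exp(-W²):
  W = 4.368 -> Y = 0.0 ✓
  W = 1.739 -> Y = 0.049 ✓
  W = 2.461 -> Y = 0.002 ✓
All samples match this transformation.

(d) exp(-W²)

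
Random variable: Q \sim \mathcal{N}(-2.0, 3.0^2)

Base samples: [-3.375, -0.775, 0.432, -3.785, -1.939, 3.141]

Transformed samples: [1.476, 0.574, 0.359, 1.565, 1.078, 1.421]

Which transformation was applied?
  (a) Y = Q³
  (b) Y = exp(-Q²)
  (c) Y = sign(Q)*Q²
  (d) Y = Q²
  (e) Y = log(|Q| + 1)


Checking option (e) Y = log(|Q| + 1):
  Q = -3.375 -> Y = 1.476 ✓
  Q = -0.775 -> Y = 0.574 ✓
  Q = 0.432 -> Y = 0.359 ✓
All samples match this transformation.

(e) log(|Q| + 1)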